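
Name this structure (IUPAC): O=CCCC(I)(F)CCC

4-fluoro-4-iodoheptanal

The longest carbon chain that includes the –CHO group has 7 carbons, so the parent hydride is heptane.
An aldehyde (terminal –CHO) is the principal characteristic group, giving the suffix -al.
The numbering direction is chosen so that the aldehyde carbon is C-1 by definition.
This places a fluoro group at C-4; an iodo group at C-4.
Prefixes are listed alphabetically: fluoro, iodo.
Assembling the pieces gives 4-fluoro-4-iodoheptanal.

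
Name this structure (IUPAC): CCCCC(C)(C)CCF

The longest carbon chain is 7 atoms: the parent is heptane.
Number the chain so that the substituent locant set {1,3,3} is lower than {5,5,7} at the first point of difference.
This places a fluoro group at C-1; two methyl groups at C-3.
The substituents are ordered alphabetically, ignoring any di-/tri- multipliers.
Assembling the pieces gives 1-fluoro-3,3-dimethylheptane.

1-fluoro-3,3-dimethylheptane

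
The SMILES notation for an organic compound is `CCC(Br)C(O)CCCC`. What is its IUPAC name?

Counting along the main chain through the –OH group gives 8 carbons: the parent is octane.
An alcohol (–OH) is the principal characteristic group, giving the suffix -ol.
Choose the numbering such that numbering from this end puts the hydroxyl group at C-4 rather than C-5.
That gives the hydroxyl at C-4; a bromo group at C-3.
Assembling the pieces gives 3-bromooctan-4-ol.

3-bromooctan-4-ol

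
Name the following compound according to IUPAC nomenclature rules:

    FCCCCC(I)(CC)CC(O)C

The longest carbon chain that includes the –OH group has 8 carbons, so the parent hydride is octane.
The highest-priority functional group is an alcohol (–OH), so the name ends in -ol.
Choose the numbering such that numbering from this end puts the hydroxyl group at C-2 rather than C-7.
This places the hydroxyl at C-2; an ethyl group at C-4; a fluoro group at C-8; an iodo group at C-4.
The substituents are ordered alphabetically, ignoring any di-/tri- multipliers.
Assembling the pieces gives 4-ethyl-8-fluoro-4-iodooctan-2-ol.

4-ethyl-8-fluoro-4-iodooctan-2-ol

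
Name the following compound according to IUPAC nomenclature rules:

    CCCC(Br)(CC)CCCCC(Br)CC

3,8-dibromo-8-ethylundecane

The longest carbon chain is 11 atoms: the parent is undecane.
Choose the numbering such that the substituent locant set {3,8,8} is lower than {4,4,9} at the first point of difference.
This places bromo groups at C-3 and C-8; an ethyl group at C-8.
Substituent prefixes are cited in alphabetical order (multiplying prefixes like di-/tri- are ignored for ordering).
Assembling the pieces gives 3,8-dibromo-8-ethylundecane.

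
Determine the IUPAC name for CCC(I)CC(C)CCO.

5-iodo-3-methylheptan-1-ol

The longest carbon chain that includes the –OH group has 7 carbons, so the parent hydride is heptane.
The principal characteristic group is an alcohol (–OH), named with the suffix -ol.
Choose the numbering such that numbering from this end puts the hydroxyl group at C-1 rather than C-7.
That gives the hydroxyl at C-1; an iodo group at C-5; a methyl group at C-3.
Prefixes are listed alphabetically: iodo, methyl.
The name is 5-iodo-3-methylheptan-1-ol.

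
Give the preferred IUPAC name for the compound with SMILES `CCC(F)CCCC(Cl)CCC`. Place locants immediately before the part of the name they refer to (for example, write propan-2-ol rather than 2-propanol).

7-chloro-3-fluorodecane

The longest continuous carbon chain has 10 atoms, so the parent hydride is decane.
Choose the numbering such that the substituent locant set {3,7} is lower than {4,8} at the first point of difference.
This places a chloro group at C-7; a fluoro group at C-3.
The substituents are ordered alphabetically, ignoring any di-/tri- multipliers.
Putting it together: 7-chloro-3-fluorodecane.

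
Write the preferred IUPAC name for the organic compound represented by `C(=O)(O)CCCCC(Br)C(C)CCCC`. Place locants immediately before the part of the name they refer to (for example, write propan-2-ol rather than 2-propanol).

The longest carbon chain that includes the –COOH group has 11 carbons, so the parent hydride is undecane.
The principal characteristic group is a carboxylic acid (terminal –COOH), named with the suffix -oic acid.
The numbering direction is chosen so that the carboxylic acid carbon is C-1 by definition.
That gives a bromo group at C-6; a methyl group at C-7.
Substituent prefixes are cited in alphabetical order (multiplying prefixes like di-/tri- are ignored for ordering).
Putting it together: 6-bromo-7-methylundecanoic acid.

6-bromo-7-methylundecanoic acid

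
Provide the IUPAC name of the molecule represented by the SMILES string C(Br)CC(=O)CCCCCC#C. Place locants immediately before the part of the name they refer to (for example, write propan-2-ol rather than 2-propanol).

1-bromodec-9-yn-3-one

Counting along the main chain through the carbonyl and the multiple bond gives 10 carbons: the parent is decane.
The highest-priority functional group is a ketone (C=O on an internal carbon), so the name ends in -one.
The chain contains a C≡C triple bond, so the unsaturation ending is -yne.
The numbering direction is chosen so that numbering from this end puts the carbonyl group at C-3 rather than C-8.
With this numbering: the carbonyl at C-3; the triple bond between C-9 and C-10; a bromo group at C-1.
Putting it together: 1-bromodec-9-yn-3-one.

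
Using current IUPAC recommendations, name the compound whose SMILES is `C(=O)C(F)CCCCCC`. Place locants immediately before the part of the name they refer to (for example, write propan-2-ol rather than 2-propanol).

2-fluorooctanal

The longest chain bearing the –CHO group is 8 carbons long (octane).
The principal characteristic group is an aldehyde (terminal –CHO), named with the suffix -al.
The numbering direction is chosen so that the aldehyde carbon is C-1 by definition.
That gives a fluoro group at C-2.
Assembling the pieces gives 2-fluorooctanal.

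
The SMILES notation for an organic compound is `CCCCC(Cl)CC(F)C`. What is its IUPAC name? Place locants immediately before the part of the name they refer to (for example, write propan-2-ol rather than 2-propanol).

The parent chain contains 8 carbons (octane).
Choose the numbering such that the substituent locant set {2,4} is lower than {5,7} at the first point of difference.
That gives a chloro group at C-4; a fluoro group at C-2.
The substituents are ordered alphabetically, ignoring any di-/tri- multipliers.
Putting it together: 4-chloro-2-fluorooctane.

4-chloro-2-fluorooctane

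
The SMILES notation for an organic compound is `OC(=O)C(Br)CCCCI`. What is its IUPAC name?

The longest chain bearing the –COOH group is 6 carbons long (hexane).
The highest-priority functional group is a carboxylic acid (terminal –COOH), so the name ends in -oic acid.
Choose the numbering such that the carboxylic acid carbon is C-1 by definition.
This places a bromo group at C-2; an iodo group at C-6.
The substituents are ordered alphabetically, ignoring any di-/tri- multipliers.
The name is 2-bromo-6-iodohexanoic acid.

2-bromo-6-iodohexanoic acid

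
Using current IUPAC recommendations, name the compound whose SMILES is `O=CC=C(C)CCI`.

The longest chain bearing the –CHO group and the multiple bond is 5 carbons long (pentane).
The principal characteristic group is an aldehyde (terminal –CHO), named with the suffix -al.
The chain contains a C=C double bond, so the unsaturation ending is -ene.
Choose the numbering such that the aldehyde carbon is C-1 by definition.
This places the double bond between C-2 and C-3; an iodo group at C-5; a methyl group at C-3.
The substituents are ordered alphabetically, ignoring any di-/tri- multipliers.
Putting it together: 5-iodo-3-methylpent-2-enal.

5-iodo-3-methylpent-2-enal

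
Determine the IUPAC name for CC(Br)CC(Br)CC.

The parent chain contains 6 carbons (hexane).
The numbering direction is chosen so that the substituent locant set {2,4} is lower than {3,5} at the first point of difference.
This places bromo groups at C-2 and C-4.
Assembling the pieces gives 2,4-dibromohexane.

2,4-dibromohexane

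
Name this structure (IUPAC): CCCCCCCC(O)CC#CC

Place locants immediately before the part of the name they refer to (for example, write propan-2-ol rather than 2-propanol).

The longest chain bearing the –OH group and the multiple bond is 12 carbons long (dodecane).
The highest-priority functional group is an alcohol (–OH), so the name ends in -ol.
A C≡C triple bond in the chain gives the infix -yne-.
The numbering direction is chosen so that numbering from this end puts the hydroxyl group at C-5 rather than C-8.
That gives the hydroxyl at C-5; the triple bond between C-2 and C-3.
Putting it together: dodec-2-yn-5-ol.

dodec-2-yn-5-ol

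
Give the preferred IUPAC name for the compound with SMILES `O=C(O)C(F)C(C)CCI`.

2-fluoro-5-iodo-3-methylpentanoic acid

The longest carbon chain that includes the –COOH group has 5 carbons, so the parent hydride is pentane.
A carboxylic acid (terminal –COOH) is the principal characteristic group, giving the suffix -oic acid.
The numbering direction is chosen so that the carboxylic acid carbon is C-1 by definition.
This places a fluoro group at C-2; an iodo group at C-5; a methyl group at C-3.
Substituent prefixes are cited in alphabetical order (multiplying prefixes like di-/tri- are ignored for ordering).
The name is 2-fluoro-5-iodo-3-methylpentanoic acid.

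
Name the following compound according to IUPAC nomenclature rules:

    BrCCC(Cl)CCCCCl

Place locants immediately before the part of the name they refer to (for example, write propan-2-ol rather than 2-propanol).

1-bromo-3,7-dichloroheptane

The longest continuous carbon chain has 7 atoms, so the parent hydride is heptane.
The numbering direction is chosen so that the substituent locant set {1,3,7} is lower than {1,5,7} at the first point of difference.
This places a bromo group at C-1; chloro groups at C-3 and C-7.
Substituent prefixes are cited in alphabetical order (multiplying prefixes like di-/tri- are ignored for ordering).
Putting it together: 1-bromo-3,7-dichloroheptane.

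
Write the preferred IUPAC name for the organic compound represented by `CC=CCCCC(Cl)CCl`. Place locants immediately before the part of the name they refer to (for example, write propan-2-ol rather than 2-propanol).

7,8-dichlorooct-2-ene

The longest chain bearing the multiple bond is 8 carbons long (octane).
The chain contains a C=C double bond, so the unsaturation ending is -ene.
Number the chain so that numbering from this end puts the double bond at C-2 rather than C-6.
That gives the double bond between C-2 and C-3; chloro groups at C-7 and C-8.
The name is 7,8-dichlorooct-2-ene.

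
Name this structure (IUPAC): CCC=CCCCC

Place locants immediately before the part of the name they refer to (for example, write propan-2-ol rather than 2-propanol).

oct-3-ene

The longest chain bearing the multiple bond is 8 carbons long (octane).
There is one C=C double bond, indicated by the ending -ene.
The numbering direction is chosen so that numbering from this end puts the double bond at C-3 rather than C-5.
That gives the double bond between C-3 and C-4.
Assembling the pieces gives oct-3-ene.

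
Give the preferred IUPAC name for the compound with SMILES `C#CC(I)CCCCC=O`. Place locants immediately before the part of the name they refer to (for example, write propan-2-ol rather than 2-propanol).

6-iodooct-7-ynal

The longest chain bearing the –CHO group and the multiple bond is 8 carbons long (octane).
The highest-priority functional group is an aldehyde (terminal –CHO), so the name ends in -al.
A C≡C triple bond in the chain gives the infix -yne-.
Number the chain so that the aldehyde carbon is C-1 by definition.
This places the triple bond between C-7 and C-8; an iodo group at C-6.
The name is 6-iodooct-7-ynal.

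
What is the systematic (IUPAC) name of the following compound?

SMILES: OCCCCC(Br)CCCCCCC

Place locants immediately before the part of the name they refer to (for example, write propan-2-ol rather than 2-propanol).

5-bromododecan-1-ol

The longest carbon chain that includes the –OH group has 12 carbons, so the parent hydride is dodecane.
The principal characteristic group is an alcohol (–OH), named with the suffix -ol.
Choose the numbering such that numbering from this end puts the hydroxyl group at C-1 rather than C-12.
This places the hydroxyl at C-1; a bromo group at C-5.
The name is 5-bromododecan-1-ol.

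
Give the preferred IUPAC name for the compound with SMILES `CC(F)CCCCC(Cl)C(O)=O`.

2-chloro-7-fluorooctanoic acid

The longest carbon chain that includes the –COOH group has 8 carbons, so the parent hydride is octane.
The principal characteristic group is a carboxylic acid (terminal –COOH), named with the suffix -oic acid.
The numbering direction is chosen so that the carboxylic acid carbon is C-1 by definition.
This places a chloro group at C-2; a fluoro group at C-7.
Prefixes are listed alphabetically: chloro, fluoro.
Putting it together: 2-chloro-7-fluorooctanoic acid.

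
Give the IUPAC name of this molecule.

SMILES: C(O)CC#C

but-3-yn-1-ol

The longest carbon chain that includes the –OH group and the multiple bond has 4 carbons, so the parent hydride is butane.
The highest-priority functional group is an alcohol (–OH), so the name ends in -ol.
There is one C≡C triple bond, indicated by the ending -yne.
Number the chain so that numbering from this end puts the hydroxyl group at C-1 rather than C-4.
That gives the hydroxyl at C-1; the triple bond between C-3 and C-4.
Assembling the pieces gives but-3-yn-1-ol.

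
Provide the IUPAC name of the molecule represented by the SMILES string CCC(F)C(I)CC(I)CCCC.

3-fluoro-4,6-diiododecane

The parent chain contains 10 carbons (decane).
Number the chain so that the substituent locant set {3,4,6} is lower than {5,7,8} at the first point of difference.
This places a fluoro group at C-3; iodo groups at C-4 and C-6.
Prefixes are listed alphabetically: fluoro, iodo.
Putting it together: 3-fluoro-4,6-diiododecane.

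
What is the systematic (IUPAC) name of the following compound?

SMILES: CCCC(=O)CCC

Counting along the main chain through the carbonyl gives 7 carbons: the parent is heptane.
The principal characteristic group is a ketone (C=O on an internal carbon), named with the suffix -one.
The molecule is symmetric, so either numbering direction gives the same locants.
This places the carbonyl at C-4.
The name is heptan-4-one.

heptan-4-one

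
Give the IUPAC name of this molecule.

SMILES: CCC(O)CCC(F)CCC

Counting along the main chain through the –OH group gives 9 carbons: the parent is nonane.
The highest-priority functional group is an alcohol (–OH), so the name ends in -ol.
Choose the numbering such that numbering from this end puts the hydroxyl group at C-3 rather than C-7.
That gives the hydroxyl at C-3; a fluoro group at C-6.
Assembling the pieces gives 6-fluorononan-3-ol.

6-fluorononan-3-ol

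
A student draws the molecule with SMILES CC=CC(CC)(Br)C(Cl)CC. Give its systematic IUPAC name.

4-bromo-5-chloro-4-ethylhept-2-ene

The longest carbon chain that includes the multiple bond has 7 carbons, so the parent hydride is heptane.
The chain contains a C=C double bond, so the unsaturation ending is -ene.
The numbering direction is chosen so that numbering from this end puts the double bond at C-2 rather than C-5.
This places the double bond between C-2 and C-3; a bromo group at C-4; a chloro group at C-5; an ethyl group at C-4.
Substituent prefixes are cited in alphabetical order (multiplying prefixes like di-/tri- are ignored for ordering).
Assembling the pieces gives 4-bromo-5-chloro-4-ethylhept-2-ene.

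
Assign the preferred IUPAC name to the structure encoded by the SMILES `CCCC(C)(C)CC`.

3,3-dimethylhexane

The parent chain contains 6 carbons (hexane).
Choose the numbering such that the substituent locant set {3,3} is lower than {4,4} at the first point of difference.
This places two methyl groups at C-3.
Putting it together: 3,3-dimethylhexane.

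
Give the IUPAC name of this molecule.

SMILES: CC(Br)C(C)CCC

2-bromo-3-methylhexane

The longest continuous carbon chain has 6 atoms, so the parent hydride is hexane.
The numbering direction is chosen so that the substituent locant set {2,3} is lower than {4,5} at the first point of difference.
This places a bromo group at C-2; a methyl group at C-3.
Substituent prefixes are cited in alphabetical order (multiplying prefixes like di-/tri- are ignored for ordering).
The name is 2-bromo-3-methylhexane.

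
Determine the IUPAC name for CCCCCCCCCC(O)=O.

decanoic acid

Counting along the main chain through the –COOH group gives 10 carbons: the parent is decane.
The principal characteristic group is a carboxylic acid (terminal –COOH), named with the suffix -oic acid.
Choose the numbering such that the carboxylic acid carbon is C-1 by definition.
The name is decanoic acid.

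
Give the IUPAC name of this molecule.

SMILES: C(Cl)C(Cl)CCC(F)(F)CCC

1,2-dichloro-5,5-difluorooctane

The longest carbon chain is 8 atoms: the parent is octane.
Number the chain so that the substituent locant set {1,2,5,5} is lower than {4,4,7,8} at the first point of difference.
This places chloro groups at C-1 and C-2; two fluoro groups at C-5.
Substituent prefixes are cited in alphabetical order (multiplying prefixes like di-/tri- are ignored for ordering).
The name is 1,2-dichloro-5,5-difluorooctane.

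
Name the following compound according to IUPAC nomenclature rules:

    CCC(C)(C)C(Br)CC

The parent chain contains 6 carbons (hexane).
Number the chain so that the substituent locant set {3,3,4} is lower than {3,4,4} at the first point of difference.
With this numbering: a bromo group at C-4; two methyl groups at C-3.
Substituent prefixes are cited in alphabetical order (multiplying prefixes like di-/tri- are ignored for ordering).
Putting it together: 4-bromo-3,3-dimethylhexane.

4-bromo-3,3-dimethylhexane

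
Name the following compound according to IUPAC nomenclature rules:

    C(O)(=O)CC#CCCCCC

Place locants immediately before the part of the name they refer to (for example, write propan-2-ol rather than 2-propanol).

non-3-ynoic acid

Counting along the main chain through the –COOH group and the multiple bond gives 9 carbons: the parent is nonane.
A carboxylic acid (terminal –COOH) is the principal characteristic group, giving the suffix -oic acid.
There is one C≡C triple bond, indicated by the ending -yne.
The numbering direction is chosen so that the carboxylic acid carbon is C-1 by definition.
That gives the triple bond between C-3 and C-4.
Assembling the pieces gives non-3-ynoic acid.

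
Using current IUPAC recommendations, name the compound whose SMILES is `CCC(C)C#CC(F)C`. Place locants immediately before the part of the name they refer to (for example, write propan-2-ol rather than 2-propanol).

2-fluoro-5-methylhept-3-yne

The longest chain bearing the multiple bond is 7 carbons long (heptane).
There is one C≡C triple bond, indicated by the ending -yne.
Choose the numbering such that numbering from this end puts the triple bond at C-3 rather than C-4.
With this numbering: the triple bond between C-3 and C-4; a fluoro group at C-2; a methyl group at C-5.
The substituents are ordered alphabetically, ignoring any di-/tri- multipliers.
Assembling the pieces gives 2-fluoro-5-methylhept-3-yne.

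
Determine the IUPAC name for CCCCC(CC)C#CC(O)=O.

The longest carbon chain that includes the –COOH group and the multiple bond has 8 carbons, so the parent hydride is octane.
A carboxylic acid (terminal –COOH) is the principal characteristic group, giving the suffix -oic acid.
There is one C≡C triple bond, indicated by the ending -yne.
Number the chain so that the carboxylic acid carbon is C-1 by definition.
With this numbering: the triple bond between C-2 and C-3; an ethyl group at C-4.
Putting it together: 4-ethyloct-2-ynoic acid.

4-ethyloct-2-ynoic acid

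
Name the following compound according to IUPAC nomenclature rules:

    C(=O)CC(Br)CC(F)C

Counting along the main chain through the –CHO group gives 6 carbons: the parent is hexane.
An aldehyde (terminal –CHO) is the principal characteristic group, giving the suffix -al.
Number the chain so that the aldehyde carbon is C-1 by definition.
That gives a bromo group at C-3; a fluoro group at C-5.
The substituents are ordered alphabetically, ignoring any di-/tri- multipliers.
The name is 3-bromo-5-fluorohexanal.

3-bromo-5-fluorohexanal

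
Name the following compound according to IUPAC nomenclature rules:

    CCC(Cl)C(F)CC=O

4-chloro-3-fluorohexanal

The longest carbon chain that includes the –CHO group has 6 carbons, so the parent hydride is hexane.
The highest-priority functional group is an aldehyde (terminal –CHO), so the name ends in -al.
The numbering direction is chosen so that the aldehyde carbon is C-1 by definition.
With this numbering: a chloro group at C-4; a fluoro group at C-3.
Prefixes are listed alphabetically: chloro, fluoro.
Putting it together: 4-chloro-3-fluorohexanal.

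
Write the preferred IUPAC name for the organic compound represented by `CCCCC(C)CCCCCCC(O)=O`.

8-methyldodecanoic acid

The longest chain bearing the –COOH group is 12 carbons long (dodecane).
A carboxylic acid (terminal –COOH) is the principal characteristic group, giving the suffix -oic acid.
Number the chain so that the carboxylic acid carbon is C-1 by definition.
That gives a methyl group at C-8.
Assembling the pieces gives 8-methyldodecanoic acid.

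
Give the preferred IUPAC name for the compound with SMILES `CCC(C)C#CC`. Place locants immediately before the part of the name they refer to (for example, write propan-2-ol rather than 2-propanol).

The longest carbon chain that includes the multiple bond has 6 carbons, so the parent hydride is hexane.
There is one C≡C triple bond, indicated by the ending -yne.
The numbering direction is chosen so that numbering from this end puts the triple bond at C-2 rather than C-4.
That gives the triple bond between C-2 and C-3; a methyl group at C-4.
Assembling the pieces gives 4-methylhex-2-yne.

4-methylhex-2-yne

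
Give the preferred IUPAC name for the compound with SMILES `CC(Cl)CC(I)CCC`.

The longest continuous carbon chain has 7 atoms, so the parent hydride is heptane.
The numbering direction is chosen so that the substituent locant set {2,4} is lower than {4,6} at the first point of difference.
That gives a chloro group at C-2; an iodo group at C-4.
The substituents are ordered alphabetically, ignoring any di-/tri- multipliers.
Assembling the pieces gives 2-chloro-4-iodoheptane.

2-chloro-4-iodoheptane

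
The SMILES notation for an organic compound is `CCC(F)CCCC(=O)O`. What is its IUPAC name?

Counting along the main chain through the –COOH group gives 7 carbons: the parent is heptane.
A carboxylic acid (terminal –COOH) is the principal characteristic group, giving the suffix -oic acid.
The numbering direction is chosen so that the carboxylic acid carbon is C-1 by definition.
That gives a fluoro group at C-5.
Assembling the pieces gives 5-fluoroheptanoic acid.

5-fluoroheptanoic acid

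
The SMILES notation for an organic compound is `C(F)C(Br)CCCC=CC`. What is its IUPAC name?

Counting along the main chain through the multiple bond gives 8 carbons: the parent is octane.
A C=C double bond in the chain gives the infix -ene-.
Choose the numbering such that numbering from this end puts the double bond at C-2 rather than C-6.
That gives the double bond between C-2 and C-3; a bromo group at C-7; a fluoro group at C-8.
Substituent prefixes are cited in alphabetical order (multiplying prefixes like di-/tri- are ignored for ordering).
Assembling the pieces gives 7-bromo-8-fluorooct-2-ene.

7-bromo-8-fluorooct-2-ene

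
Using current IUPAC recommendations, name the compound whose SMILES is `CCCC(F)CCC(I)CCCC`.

The longest continuous carbon chain has 11 atoms, so the parent hydride is undecane.
The numbering direction is chosen so that the substituent locant set {4,7} is lower than {5,8} at the first point of difference.
With this numbering: a fluoro group at C-4; an iodo group at C-7.
Prefixes are listed alphabetically: fluoro, iodo.
Assembling the pieces gives 4-fluoro-7-iodoundecane.

4-fluoro-7-iodoundecane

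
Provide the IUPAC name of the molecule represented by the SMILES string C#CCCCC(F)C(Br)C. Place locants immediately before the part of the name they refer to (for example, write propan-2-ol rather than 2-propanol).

7-bromo-6-fluorooct-1-yne

The longest carbon chain that includes the multiple bond has 8 carbons, so the parent hydride is octane.
The chain contains a C≡C triple bond, so the unsaturation ending is -yne.
The numbering direction is chosen so that numbering from this end puts the triple bond at C-1 rather than C-7.
That gives the triple bond between C-1 and C-2; a bromo group at C-7; a fluoro group at C-6.
The substituents are ordered alphabetically, ignoring any di-/tri- multipliers.
Assembling the pieces gives 7-bromo-6-fluorooct-1-yne.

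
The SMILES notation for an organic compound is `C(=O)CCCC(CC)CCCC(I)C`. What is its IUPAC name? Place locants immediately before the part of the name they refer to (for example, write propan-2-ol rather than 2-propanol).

5-ethyl-9-iododecanal

Counting along the main chain through the –CHO group gives 10 carbons: the parent is decane.
The highest-priority functional group is an aldehyde (terminal –CHO), so the name ends in -al.
Number the chain so that the aldehyde carbon is C-1 by definition.
This places an ethyl group at C-5; an iodo group at C-9.
Prefixes are listed alphabetically: ethyl, iodo.
Assembling the pieces gives 5-ethyl-9-iododecanal.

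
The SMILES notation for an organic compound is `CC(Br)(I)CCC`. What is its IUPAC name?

The longest carbon chain is 5 atoms: the parent is pentane.
Number the chain so that the substituent locant set {2,2} is lower than {4,4} at the first point of difference.
That gives a bromo group at C-2; an iodo group at C-2.
The substituents are ordered alphabetically, ignoring any di-/tri- multipliers.
Putting it together: 2-bromo-2-iodopentane.

2-bromo-2-iodopentane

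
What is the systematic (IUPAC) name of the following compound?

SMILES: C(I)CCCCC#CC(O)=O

Counting along the main chain through the –COOH group and the multiple bond gives 8 carbons: the parent is octane.
The principal characteristic group is a carboxylic acid (terminal –COOH), named with the suffix -oic acid.
A C≡C triple bond in the chain gives the infix -yne-.
The numbering direction is chosen so that the carboxylic acid carbon is C-1 by definition.
This places the triple bond between C-2 and C-3; an iodo group at C-8.
Assembling the pieces gives 8-iodooct-2-ynoic acid.

8-iodooct-2-ynoic acid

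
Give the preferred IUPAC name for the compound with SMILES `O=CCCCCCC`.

heptanal

Counting along the main chain through the –CHO group gives 7 carbons: the parent is heptane.
An aldehyde (terminal –CHO) is the principal characteristic group, giving the suffix -al.
The numbering direction is chosen so that the aldehyde carbon is C-1 by definition.
Putting it together: heptanal.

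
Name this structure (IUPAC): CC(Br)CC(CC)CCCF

6-bromo-4-ethyl-1-fluoroheptane

The longest carbon chain is 7 atoms: the parent is heptane.
Choose the numbering such that the substituent locant set {1,4,6} is lower than {2,4,7} at the first point of difference.
This places a bromo group at C-6; an ethyl group at C-4; a fluoro group at C-1.
Prefixes are listed alphabetically: bromo, ethyl, fluoro.
Putting it together: 6-bromo-4-ethyl-1-fluoroheptane.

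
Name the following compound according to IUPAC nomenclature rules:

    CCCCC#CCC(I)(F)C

Counting along the main chain through the multiple bond gives 9 carbons: the parent is nonane.
There is one C≡C triple bond, indicated by the ending -yne.
The numbering direction is chosen so that numbering from this end puts the triple bond at C-4 rather than C-5.
That gives the triple bond between C-4 and C-5; a fluoro group at C-2; an iodo group at C-2.
Prefixes are listed alphabetically: fluoro, iodo.
The name is 2-fluoro-2-iodonon-4-yne.

2-fluoro-2-iodonon-4-yne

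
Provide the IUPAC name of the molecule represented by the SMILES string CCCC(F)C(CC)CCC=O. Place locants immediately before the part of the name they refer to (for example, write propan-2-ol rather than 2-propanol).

The longest carbon chain that includes the –CHO group has 8 carbons, so the parent hydride is octane.
An aldehyde (terminal –CHO) is the principal characteristic group, giving the suffix -al.
Number the chain so that the aldehyde carbon is C-1 by definition.
That gives an ethyl group at C-4; a fluoro group at C-5.
Prefixes are listed alphabetically: ethyl, fluoro.
The name is 4-ethyl-5-fluorooctanal.

4-ethyl-5-fluorooctanal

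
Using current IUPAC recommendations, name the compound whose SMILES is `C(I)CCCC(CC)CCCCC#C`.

The longest chain bearing the multiple bond is 11 carbons long (undecane).
The chain contains a C≡C triple bond, so the unsaturation ending is -yne.
Number the chain so that numbering from this end puts the triple bond at C-1 rather than C-10.
This places the triple bond between C-1 and C-2; an ethyl group at C-7; an iodo group at C-11.
Prefixes are listed alphabetically: ethyl, iodo.
Assembling the pieces gives 7-ethyl-11-iodoundec-1-yne.

7-ethyl-11-iodoundec-1-yne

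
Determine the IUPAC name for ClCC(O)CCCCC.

Counting along the main chain through the –OH group gives 7 carbons: the parent is heptane.
The principal characteristic group is an alcohol (–OH), named with the suffix -ol.
Choose the numbering such that numbering from this end puts the hydroxyl group at C-2 rather than C-6.
With this numbering: the hydroxyl at C-2; a chloro group at C-1.
The name is 1-chloroheptan-2-ol.

1-chloroheptan-2-ol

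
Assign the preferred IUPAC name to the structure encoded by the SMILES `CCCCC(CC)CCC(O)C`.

5-ethylnonan-2-ol

Counting along the main chain through the –OH group gives 9 carbons: the parent is nonane.
The principal characteristic group is an alcohol (–OH), named with the suffix -ol.
The numbering direction is chosen so that numbering from this end puts the hydroxyl group at C-2 rather than C-8.
With this numbering: the hydroxyl at C-2; an ethyl group at C-5.
Putting it together: 5-ethylnonan-2-ol.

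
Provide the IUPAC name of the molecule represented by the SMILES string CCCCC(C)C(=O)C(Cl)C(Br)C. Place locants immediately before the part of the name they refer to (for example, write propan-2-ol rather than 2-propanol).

Counting along the main chain through the carbonyl gives 9 carbons: the parent is nonane.
The highest-priority functional group is a ketone (C=O on an internal carbon), so the name ends in -one.
The numbering direction is chosen so that numbering from this end puts the carbonyl group at C-4 rather than C-6.
That gives the carbonyl at C-4; a bromo group at C-2; a chloro group at C-3; a methyl group at C-5.
The substituents are ordered alphabetically, ignoring any di-/tri- multipliers.
The name is 2-bromo-3-chloro-5-methylnonan-4-one.

2-bromo-3-chloro-5-methylnonan-4-one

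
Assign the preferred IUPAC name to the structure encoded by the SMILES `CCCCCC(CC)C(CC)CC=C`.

4,5-diethyldec-1-ene

The longest chain bearing the multiple bond is 10 carbons long (decane).
A C=C double bond in the chain gives the infix -ene-.
The numbering direction is chosen so that numbering from this end puts the double bond at C-1 rather than C-9.
This places the double bond between C-1 and C-2; ethyl groups at C-4 and C-5.
Assembling the pieces gives 4,5-diethyldec-1-ene.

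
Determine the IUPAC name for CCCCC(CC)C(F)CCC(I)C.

6-ethyl-5-fluoro-2-iododecane

The longest carbon chain is 10 atoms: the parent is decane.
Number the chain so that the substituent locant set {2,5,6} is lower than {5,6,9} at the first point of difference.
With this numbering: an ethyl group at C-6; a fluoro group at C-5; an iodo group at C-2.
Substituent prefixes are cited in alphabetical order (multiplying prefixes like di-/tri- are ignored for ordering).
Putting it together: 6-ethyl-5-fluoro-2-iododecane.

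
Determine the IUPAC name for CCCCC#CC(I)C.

The longest chain bearing the multiple bond is 8 carbons long (octane).
The chain contains a C≡C triple bond, so the unsaturation ending is -yne.
The numbering direction is chosen so that numbering from this end puts the triple bond at C-3 rather than C-5.
This places the triple bond between C-3 and C-4; an iodo group at C-2.
Assembling the pieces gives 2-iodooct-3-yne.

2-iodooct-3-yne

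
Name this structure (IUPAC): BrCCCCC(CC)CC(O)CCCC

The longest chain bearing the –OH group is 11 carbons long (undecane).
The principal characteristic group is an alcohol (–OH), named with the suffix -ol.
Number the chain so that numbering from this end puts the hydroxyl group at C-5 rather than C-7.
That gives the hydroxyl at C-5; a bromo group at C-11; an ethyl group at C-7.
Prefixes are listed alphabetically: bromo, ethyl.
Assembling the pieces gives 11-bromo-7-ethylundecan-5-ol.

11-bromo-7-ethylundecan-5-ol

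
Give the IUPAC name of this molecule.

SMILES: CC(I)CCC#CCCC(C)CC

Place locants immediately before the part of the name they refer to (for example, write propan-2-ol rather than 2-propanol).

Counting along the main chain through the multiple bond gives 11 carbons: the parent is undecane.
A C≡C triple bond in the chain gives the infix -yne-.
The numbering direction is chosen so that numbering from this end puts the triple bond at C-5 rather than C-6.
This places the triple bond between C-5 and C-6; an iodo group at C-2; a methyl group at C-9.
Substituent prefixes are cited in alphabetical order (multiplying prefixes like di-/tri- are ignored for ordering).
Assembling the pieces gives 2-iodo-9-methylundec-5-yne.

2-iodo-9-methylundec-5-yne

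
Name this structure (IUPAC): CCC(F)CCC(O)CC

The longest carbon chain that includes the –OH group has 8 carbons, so the parent hydride is octane.
The highest-priority functional group is an alcohol (–OH), so the name ends in -ol.
Choose the numbering such that numbering from this end puts the hydroxyl group at C-3 rather than C-6.
That gives the hydroxyl at C-3; a fluoro group at C-6.
Assembling the pieces gives 6-fluorooctan-3-ol.

6-fluorooctan-3-ol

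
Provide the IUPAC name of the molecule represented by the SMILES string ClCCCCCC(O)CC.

8-chlorooctan-3-ol

The longest chain bearing the –OH group is 8 carbons long (octane).
The principal characteristic group is an alcohol (–OH), named with the suffix -ol.
The numbering direction is chosen so that numbering from this end puts the hydroxyl group at C-3 rather than C-6.
With this numbering: the hydroxyl at C-3; a chloro group at C-8.
Putting it together: 8-chlorooctan-3-ol.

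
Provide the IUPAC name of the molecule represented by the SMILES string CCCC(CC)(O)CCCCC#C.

4-ethyldec-9-yn-4-ol

The longest chain bearing the –OH group and the multiple bond is 10 carbons long (decane).
An alcohol (–OH) is the principal characteristic group, giving the suffix -ol.
A C≡C triple bond in the chain gives the infix -yne-.
The numbering direction is chosen so that numbering from this end puts the hydroxyl group at C-4 rather than C-7.
That gives the hydroxyl at C-4; the triple bond between C-9 and C-10; an ethyl group at C-4.
The name is 4-ethyldec-9-yn-4-ol.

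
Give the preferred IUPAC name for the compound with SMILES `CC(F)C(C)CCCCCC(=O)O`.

The longest carbon chain that includes the –COOH group has 9 carbons, so the parent hydride is nonane.
The principal characteristic group is a carboxylic acid (terminal –COOH), named with the suffix -oic acid.
The numbering direction is chosen so that the carboxylic acid carbon is C-1 by definition.
That gives a fluoro group at C-8; a methyl group at C-7.
Substituent prefixes are cited in alphabetical order (multiplying prefixes like di-/tri- are ignored for ordering).
Assembling the pieces gives 8-fluoro-7-methylnonanoic acid.

8-fluoro-7-methylnonanoic acid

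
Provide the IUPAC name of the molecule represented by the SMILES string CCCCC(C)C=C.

The longest chain bearing the multiple bond is 7 carbons long (heptane).
The chain contains a C=C double bond, so the unsaturation ending is -ene.
Number the chain so that numbering from this end puts the double bond at C-1 rather than C-6.
That gives the double bond between C-1 and C-2; a methyl group at C-3.
The name is 3-methylhept-1-ene.

3-methylhept-1-ene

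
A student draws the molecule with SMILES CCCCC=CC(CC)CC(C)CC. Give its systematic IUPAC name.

7-ethyl-9-methylundec-5-ene

Counting along the main chain through the multiple bond gives 11 carbons: the parent is undecane.
A C=C double bond in the chain gives the infix -ene-.
Number the chain so that numbering from this end puts the double bond at C-5 rather than C-6.
That gives the double bond between C-5 and C-6; an ethyl group at C-7; a methyl group at C-9.
Prefixes are listed alphabetically: ethyl, methyl.
The name is 7-ethyl-9-methylundec-5-ene.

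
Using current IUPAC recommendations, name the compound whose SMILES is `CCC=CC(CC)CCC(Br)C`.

Counting along the main chain through the multiple bond gives 9 carbons: the parent is nonane.
The chain contains a C=C double bond, so the unsaturation ending is -ene.
Choose the numbering such that numbering from this end puts the double bond at C-3 rather than C-6.
That gives the double bond between C-3 and C-4; a bromo group at C-8; an ethyl group at C-5.
Prefixes are listed alphabetically: bromo, ethyl.
Putting it together: 8-bromo-5-ethylnon-3-ene.

8-bromo-5-ethylnon-3-ene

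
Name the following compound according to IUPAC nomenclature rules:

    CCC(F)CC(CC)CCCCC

5-ethyl-3-fluorodecane

The parent chain contains 10 carbons (decane).
Number the chain so that the substituent locant set {3,5} is lower than {6,8} at the first point of difference.
This places an ethyl group at C-5; a fluoro group at C-3.
Substituent prefixes are cited in alphabetical order (multiplying prefixes like di-/tri- are ignored for ordering).
The name is 5-ethyl-3-fluorodecane.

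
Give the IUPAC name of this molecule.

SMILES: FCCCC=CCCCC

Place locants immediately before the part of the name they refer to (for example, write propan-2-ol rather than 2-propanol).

The longest carbon chain that includes the multiple bond has 9 carbons, so the parent hydride is nonane.
There is one C=C double bond, indicated by the ending -ene.
Number the chain so that numbering from this end puts the double bond at C-4 rather than C-5.
That gives the double bond between C-4 and C-5; a fluoro group at C-1.
Assembling the pieces gives 1-fluoronon-4-ene.

1-fluoronon-4-ene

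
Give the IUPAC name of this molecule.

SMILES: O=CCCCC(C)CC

The longest carbon chain that includes the –CHO group has 7 carbons, so the parent hydride is heptane.
The principal characteristic group is an aldehyde (terminal –CHO), named with the suffix -al.
The numbering direction is chosen so that the aldehyde carbon is C-1 by definition.
This places a methyl group at C-5.
Assembling the pieces gives 5-methylheptanal.

5-methylheptanal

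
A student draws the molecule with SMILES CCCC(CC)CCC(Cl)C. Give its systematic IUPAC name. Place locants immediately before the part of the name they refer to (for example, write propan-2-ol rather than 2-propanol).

2-chloro-5-ethyloctane

The parent chain contains 8 carbons (octane).
The numbering direction is chosen so that the substituent locant set {2,5} is lower than {4,7} at the first point of difference.
That gives a chloro group at C-2; an ethyl group at C-5.
Substituent prefixes are cited in alphabetical order (multiplying prefixes like di-/tri- are ignored for ordering).
The name is 2-chloro-5-ethyloctane.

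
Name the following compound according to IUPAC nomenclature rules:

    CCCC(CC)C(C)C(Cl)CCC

4-chloro-6-ethyl-5-methylnonane

The longest carbon chain is 9 atoms: the parent is nonane.
The numbering direction is chosen so that the locant sets are identical either way, so the alphabetically earlier chloro substituent takes the lower locant (4 rather than 6).
This places a chloro group at C-4; an ethyl group at C-6; a methyl group at C-5.
The substituents are ordered alphabetically, ignoring any di-/tri- multipliers.
The name is 4-chloro-6-ethyl-5-methylnonane.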